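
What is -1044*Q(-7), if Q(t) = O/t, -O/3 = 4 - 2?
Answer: -6264/7 ≈ -894.86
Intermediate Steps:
O = -6 (O = -3*(4 - 2) = -3*2 = -6)
Q(t) = -6/t
-1044*Q(-7) = -(-6264)/(-7) = -(-6264)*(-1)/7 = -1044*6/7 = -6264/7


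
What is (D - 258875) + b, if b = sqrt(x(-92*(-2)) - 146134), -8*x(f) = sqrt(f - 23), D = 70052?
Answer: -188823 + I*sqrt(2338144 + 2*sqrt(161))/4 ≈ -1.8882e+5 + 382.28*I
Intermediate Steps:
x(f) = -sqrt(-23 + f)/8 (x(f) = -sqrt(f - 23)/8 = -sqrt(-23 + f)/8)
b = sqrt(-146134 - sqrt(161)/8) (b = sqrt(-sqrt(-23 - 92*(-2))/8 - 146134) = sqrt(-sqrt(-23 + 184)/8 - 146134) = sqrt(-sqrt(161)/8 - 146134) = sqrt(-146134 - sqrt(161)/8) ≈ 382.28*I)
(D - 258875) + b = (70052 - 258875) + sqrt(-2338144 - 2*sqrt(161))/4 = -188823 + sqrt(-2338144 - 2*sqrt(161))/4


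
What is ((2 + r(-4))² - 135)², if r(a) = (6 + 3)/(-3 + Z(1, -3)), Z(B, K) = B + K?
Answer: 11383876/625 ≈ 18214.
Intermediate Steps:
r(a) = -9/5 (r(a) = (6 + 3)/(-3 + (1 - 3)) = 9/(-3 - 2) = 9/(-5) = 9*(-⅕) = -9/5)
((2 + r(-4))² - 135)² = ((2 - 9/5)² - 135)² = ((⅕)² - 135)² = (1/25 - 135)² = (-3374/25)² = 11383876/625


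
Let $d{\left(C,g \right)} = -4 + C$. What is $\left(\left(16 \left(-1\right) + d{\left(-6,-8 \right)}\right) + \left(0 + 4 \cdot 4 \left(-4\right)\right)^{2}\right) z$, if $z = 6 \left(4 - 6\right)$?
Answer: $-48840$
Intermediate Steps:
$z = -12$ ($z = 6 \left(-2\right) = -12$)
$\left(\left(16 \left(-1\right) + d{\left(-6,-8 \right)}\right) + \left(0 + 4 \cdot 4 \left(-4\right)\right)^{2}\right) z = \left(\left(16 \left(-1\right) - 10\right) + \left(0 + 4 \cdot 4 \left(-4\right)\right)^{2}\right) \left(-12\right) = \left(\left(-16 - 10\right) + \left(0 + 16 \left(-4\right)\right)^{2}\right) \left(-12\right) = \left(-26 + \left(0 - 64\right)^{2}\right) \left(-12\right) = \left(-26 + \left(-64\right)^{2}\right) \left(-12\right) = \left(-26 + 4096\right) \left(-12\right) = 4070 \left(-12\right) = -48840$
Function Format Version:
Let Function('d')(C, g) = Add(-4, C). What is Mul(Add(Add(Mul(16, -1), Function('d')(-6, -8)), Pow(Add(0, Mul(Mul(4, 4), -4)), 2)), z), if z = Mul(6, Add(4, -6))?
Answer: -48840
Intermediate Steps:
z = -12 (z = Mul(6, -2) = -12)
Mul(Add(Add(Mul(16, -1), Function('d')(-6, -8)), Pow(Add(0, Mul(Mul(4, 4), -4)), 2)), z) = Mul(Add(Add(Mul(16, -1), Add(-4, -6)), Pow(Add(0, Mul(Mul(4, 4), -4)), 2)), -12) = Mul(Add(Add(-16, -10), Pow(Add(0, Mul(16, -4)), 2)), -12) = Mul(Add(-26, Pow(Add(0, -64), 2)), -12) = Mul(Add(-26, Pow(-64, 2)), -12) = Mul(Add(-26, 4096), -12) = Mul(4070, -12) = -48840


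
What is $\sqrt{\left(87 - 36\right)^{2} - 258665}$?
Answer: $8 i \sqrt{4001} \approx 506.03 i$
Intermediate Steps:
$\sqrt{\left(87 - 36\right)^{2} - 258665} = \sqrt{51^{2} - 258665} = \sqrt{2601 - 258665} = \sqrt{-256064} = 8 i \sqrt{4001}$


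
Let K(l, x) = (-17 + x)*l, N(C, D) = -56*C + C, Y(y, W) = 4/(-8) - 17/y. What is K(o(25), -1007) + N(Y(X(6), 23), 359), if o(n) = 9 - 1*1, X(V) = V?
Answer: -24026/3 ≈ -8008.7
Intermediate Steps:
Y(y, W) = -1/2 - 17/y (Y(y, W) = 4*(-1/8) - 17/y = -1/2 - 17/y)
o(n) = 8 (o(n) = 9 - 1 = 8)
N(C, D) = -55*C
K(l, x) = l*(-17 + x)
K(o(25), -1007) + N(Y(X(6), 23), 359) = 8*(-17 - 1007) - 55*(-34 - 1*6)/(2*6) = 8*(-1024) - 55*(-34 - 6)/(2*6) = -8192 - 55*(-40)/(2*6) = -8192 - 55*(-10/3) = -8192 + 550/3 = -24026/3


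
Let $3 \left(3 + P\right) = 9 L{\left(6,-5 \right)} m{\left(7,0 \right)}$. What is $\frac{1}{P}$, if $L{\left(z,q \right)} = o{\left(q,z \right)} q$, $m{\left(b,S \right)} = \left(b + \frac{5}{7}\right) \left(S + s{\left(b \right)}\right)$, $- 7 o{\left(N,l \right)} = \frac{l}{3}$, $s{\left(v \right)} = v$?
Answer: $\frac{7}{1599} \approx 0.0043777$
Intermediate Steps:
$o{\left(N,l \right)} = - \frac{l}{21}$ ($o{\left(N,l \right)} = - \frac{l \frac{1}{3}}{7} = - \frac{\frac{1}{3} l}{7} = - \frac{l}{21}$)
$m{\left(b,S \right)} = \left(\frac{5}{7} + b\right) \left(S + b\right)$ ($m{\left(b,S \right)} = \left(b + \frac{5}{7}\right) \left(S + b\right) = \left(\frac{5}{7} + b\right) \left(S + b\right)$)
$L{\left(z,q \right)} = - \frac{q z}{21}$ ($L{\left(z,q \right)} = - \frac{z}{21} q = - \frac{q z}{21}$)
$P = \frac{1599}{7}$ ($P = -3 + \frac{9 \left(\left(- \frac{1}{21}\right) \left(-5\right) 6\right) \left(7^{2} + \frac{5}{7} \cdot 0 + \frac{5}{7} \cdot 7 + 0 \cdot 7\right)}{3} = -3 + \frac{9 \cdot \frac{10}{7} \left(49 + 0 + 5 + 0\right)}{3} = -3 + \frac{\frac{90}{7} \cdot 54}{3} = -3 + \frac{1}{3} \cdot \frac{4860}{7} = -3 + \frac{1620}{7} = \frac{1599}{7} \approx 228.43$)
$\frac{1}{P} = \frac{1}{\frac{1599}{7}} = \frac{7}{1599}$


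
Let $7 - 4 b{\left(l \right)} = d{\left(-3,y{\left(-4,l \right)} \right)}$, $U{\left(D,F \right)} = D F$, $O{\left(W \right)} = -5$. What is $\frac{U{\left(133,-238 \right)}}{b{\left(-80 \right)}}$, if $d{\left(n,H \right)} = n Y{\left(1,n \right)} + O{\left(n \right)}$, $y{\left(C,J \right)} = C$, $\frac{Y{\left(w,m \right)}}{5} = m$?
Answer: $\frac{126616}{33} \approx 3836.8$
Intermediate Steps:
$Y{\left(w,m \right)} = 5 m$
$d{\left(n,H \right)} = -5 + 5 n^{2}$ ($d{\left(n,H \right)} = n 5 n - 5 = 5 n^{2} - 5 = -5 + 5 n^{2}$)
$b{\left(l \right)} = - \frac{33}{4}$ ($b{\left(l \right)} = \frac{7}{4} - \frac{-5 + 5 \left(-3\right)^{2}}{4} = \frac{7}{4} - \frac{-5 + 5 \cdot 9}{4} = \frac{7}{4} - \frac{-5 + 45}{4} = \frac{7}{4} - 10 = - \frac{33}{4}$)
$\frac{U{\left(133,-238 \right)}}{b{\left(-80 \right)}} = \frac{133 \left(-238\right)}{- \frac{33}{4}} = \left(-31654\right) \left(- \frac{4}{33}\right) = \frac{126616}{33}$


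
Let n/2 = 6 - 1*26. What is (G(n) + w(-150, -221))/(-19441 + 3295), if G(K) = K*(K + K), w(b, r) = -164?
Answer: -22/117 ≈ -0.18803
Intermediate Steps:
n = -40 (n = 2*(6 - 1*26) = 2*(6 - 26) = 2*(-20) = -40)
G(K) = 2*K² (G(K) = K*(2*K) = 2*K²)
(G(n) + w(-150, -221))/(-19441 + 3295) = (2*(-40)² - 164)/(-19441 + 3295) = (2*1600 - 164)/(-16146) = (3200 - 164)*(-1/16146) = 3036*(-1/16146) = -22/117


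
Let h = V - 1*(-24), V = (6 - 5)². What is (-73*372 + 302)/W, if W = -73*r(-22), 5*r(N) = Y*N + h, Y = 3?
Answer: -134270/2993 ≈ -44.861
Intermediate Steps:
V = 1 (V = 1² = 1)
h = 25 (h = 1 - 1*(-24) = 1 + 24 = 25)
r(N) = 5 + 3*N/5 (r(N) = (3*N + 25)/5 = (25 + 3*N)/5 = 5 + 3*N/5)
W = 2993/5 (W = -73*(5 + (⅗)*(-22)) = -73*(5 - 66/5) = -73*(-41/5) = 2993/5 ≈ 598.60)
(-73*372 + 302)/W = (-73*372 + 302)/(2993/5) = (-27156 + 302)*(5/2993) = -26854*5/2993 = -134270/2993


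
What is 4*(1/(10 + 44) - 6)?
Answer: -646/27 ≈ -23.926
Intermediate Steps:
4*(1/(10 + 44) - 6) = 4*(1/54 - 6) = 4*(-323/54) = -646/27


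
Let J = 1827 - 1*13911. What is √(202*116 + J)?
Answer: 2*√2837 ≈ 106.53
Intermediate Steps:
J = -12084 (J = 1827 - 13911 = -12084)
√(202*116 + J) = √(202*116 - 12084) = √(23432 - 12084) = √11348 = 2*√2837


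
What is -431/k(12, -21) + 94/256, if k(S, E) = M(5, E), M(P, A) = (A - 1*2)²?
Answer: -30305/67712 ≈ -0.44756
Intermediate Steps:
M(P, A) = (-2 + A)² (M(P, A) = (A - 2)² = (-2 + A)²)
k(S, E) = (-2 + E)²
-431/k(12, -21) + 94/256 = -431/(-2 - 21)² + 94/256 = -431/((-23)²) + 94*(1/256) = -431/529 + 47/128 = -30305/67712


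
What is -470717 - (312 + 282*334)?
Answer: -565217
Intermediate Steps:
-470717 - (312 + 282*334) = -470717 - (312 + 94188) = -470717 - 1*94500 = -470717 - 94500 = -565217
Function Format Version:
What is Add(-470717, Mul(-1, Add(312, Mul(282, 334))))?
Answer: -565217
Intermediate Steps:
Add(-470717, Mul(-1, Add(312, Mul(282, 334)))) = Add(-470717, Mul(-1, Add(312, 94188))) = Add(-470717, Mul(-1, 94500)) = Add(-470717, -94500) = -565217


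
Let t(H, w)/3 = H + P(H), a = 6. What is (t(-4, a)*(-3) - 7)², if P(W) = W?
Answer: 4225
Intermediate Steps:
t(H, w) = 6*H (t(H, w) = 3*(H + H) = 3*(2*H) = 6*H)
(t(-4, a)*(-3) - 7)² = ((6*(-4))*(-3) - 7)² = (-24*(-3) - 7)² = (72 - 7)² = 65² = 4225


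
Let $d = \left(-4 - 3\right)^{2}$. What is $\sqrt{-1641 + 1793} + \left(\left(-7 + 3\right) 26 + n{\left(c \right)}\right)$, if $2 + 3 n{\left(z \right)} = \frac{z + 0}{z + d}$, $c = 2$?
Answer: $- \frac{16012}{153} + 2 \sqrt{38} \approx -92.325$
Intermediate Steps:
$d = 49$ ($d = \left(-7\right)^{2} = 49$)
$n{\left(z \right)} = - \frac{2}{3} + \frac{z}{3 \left(49 + z\right)}$ ($n{\left(z \right)} = - \frac{2}{3} + \frac{\left(z + 0\right) \frac{1}{z + 49}}{3} = - \frac{2}{3} + \frac{z \frac{1}{49 + z}}{3} = - \frac{2}{3} + \frac{z}{3 \left(49 + z\right)}$)
$\sqrt{-1641 + 1793} + \left(\left(-7 + 3\right) 26 + n{\left(c \right)}\right) = \sqrt{-1641 + 1793} + \left(\left(-7 + 3\right) 26 + \frac{-98 - 2}{3 \left(49 + 2\right)}\right) = \sqrt{152} - \left(104 - \frac{-98 - 2}{3 \cdot 51}\right) = 2 \sqrt{38} - \left(104 - - \frac{100}{153}\right) = 2 \sqrt{38} - \frac{16012}{153} = - \frac{16012}{153} + 2 \sqrt{38}$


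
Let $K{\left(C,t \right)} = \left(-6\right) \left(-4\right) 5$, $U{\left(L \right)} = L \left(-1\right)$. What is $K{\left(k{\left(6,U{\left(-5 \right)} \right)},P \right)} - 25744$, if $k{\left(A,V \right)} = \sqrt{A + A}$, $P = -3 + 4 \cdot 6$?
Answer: $-25624$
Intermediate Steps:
$P = 21$ ($P = -3 + 24 = 21$)
$U{\left(L \right)} = - L$
$k{\left(A,V \right)} = \sqrt{2} \sqrt{A}$ ($k{\left(A,V \right)} = \sqrt{2 A} = \sqrt{2} \sqrt{A}$)
$K{\left(C,t \right)} = 120$ ($K{\left(C,t \right)} = 24 \cdot 5 = 120$)
$K{\left(k{\left(6,U{\left(-5 \right)} \right)},P \right)} - 25744 = 120 - 25744 = -25624$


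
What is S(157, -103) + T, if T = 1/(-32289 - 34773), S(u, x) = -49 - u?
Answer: -13814773/67062 ≈ -206.00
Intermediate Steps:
T = -1/67062 (T = 1/(-67062) = -1/67062 ≈ -1.4912e-5)
S(157, -103) + T = (-49 - 1*157) - 1/67062 = (-49 - 157) - 1/67062 = -206 - 1/67062 = -13814773/67062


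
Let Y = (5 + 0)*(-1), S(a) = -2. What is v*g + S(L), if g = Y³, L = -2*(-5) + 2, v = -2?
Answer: 248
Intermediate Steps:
L = 12 (L = 10 + 2 = 12)
Y = -5 (Y = 5*(-1) = -5)
g = -125 (g = (-5)³ = -125)
v*g + S(L) = -2*(-125) - 2 = 250 - 2 = 248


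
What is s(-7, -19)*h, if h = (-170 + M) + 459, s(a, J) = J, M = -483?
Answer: 3686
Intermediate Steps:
h = -194 (h = (-170 - 483) + 459 = -653 + 459 = -194)
s(-7, -19)*h = -19*(-194) = 3686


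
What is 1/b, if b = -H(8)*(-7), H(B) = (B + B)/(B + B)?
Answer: ⅐ ≈ 0.14286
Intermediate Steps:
H(B) = 1 (H(B) = (2*B)/((2*B)) = (2*B)*(1/(2*B)) = 1)
b = 7 (b = -(-7) = -1*(-7) = 7)
1/b = 1/7 = ⅐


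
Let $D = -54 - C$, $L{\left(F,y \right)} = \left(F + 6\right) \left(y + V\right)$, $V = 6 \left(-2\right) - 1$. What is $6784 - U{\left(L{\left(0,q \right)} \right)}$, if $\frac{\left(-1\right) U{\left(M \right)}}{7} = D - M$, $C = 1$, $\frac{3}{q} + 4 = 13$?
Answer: $6931$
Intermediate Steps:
$q = \frac{1}{3}$ ($q = \frac{3}{-4 + 13} = \frac{3}{9} = 3 \cdot \frac{1}{9} = \frac{1}{3} \approx 0.33333$)
$V = -13$ ($V = -12 - 1 = -13$)
$L{\left(F,y \right)} = \left(-13 + y\right) \left(6 + F\right)$ ($L{\left(F,y \right)} = \left(F + 6\right) \left(y - 13\right) = \left(6 + F\right) \left(-13 + y\right) = \left(-13 + y\right) \left(6 + F\right)$)
$D = -55$ ($D = -54 - 1 = -55$)
$U{\left(M \right)} = 385 + 7 M$ ($U{\left(M \right)} = - 7 \left(-55 - M\right) = 385 + 7 M$)
$6784 - U{\left(L{\left(0,q \right)} \right)} = 6784 - \left(385 + 7 \left(-78 - 0 + 6 \cdot \frac{1}{3} + 0 \cdot \frac{1}{3}\right)\right) = 6784 - \left(385 + 7 \left(-78 + 0 + 2 + 0\right)\right) = 6784 - \left(385 + 7 \left(-76\right)\right) = 6784 - \left(385 - 532\right) = 6784 - -147 = 6784 + 147 = 6931$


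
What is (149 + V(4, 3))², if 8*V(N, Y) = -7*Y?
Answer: 1371241/64 ≈ 21426.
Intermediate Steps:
V(N, Y) = -7*Y/8 (V(N, Y) = (-7*Y)/8 = -7*Y/8)
(149 + V(4, 3))² = (149 - 7/8*3)² = (149 - 21/8)² = (1171/8)² = 1371241/64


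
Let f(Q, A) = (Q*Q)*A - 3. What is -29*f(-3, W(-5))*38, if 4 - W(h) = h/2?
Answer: -61161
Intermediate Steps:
W(h) = 4 - h/2
f(Q, A) = -3 + A*Q² (f(Q, A) = Q²*A - 3 = A*Q² - 3 = -3 + A*Q²)
-29*f(-3, W(-5))*38 = -29*(-3 + (4 - ½*(-5))*(-3)²)*38 = -29*(-3 + (4 + 5/2)*9)*38 = -29*(-3 + (13/2)*9)*38 = -29*(-3 + 117/2)*38 = -29*111/2*38 = -3219/2*38 = -61161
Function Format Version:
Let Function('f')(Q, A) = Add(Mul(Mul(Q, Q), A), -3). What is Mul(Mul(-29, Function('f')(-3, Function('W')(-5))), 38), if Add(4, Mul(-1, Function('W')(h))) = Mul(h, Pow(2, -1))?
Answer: -61161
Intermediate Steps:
Function('W')(h) = Add(4, Mul(Rational(-1, 2), h)) (Function('W')(h) = Add(4, Mul(-1, Mul(h, Pow(2, -1)))) = Add(4, Mul(-1, Mul(h, Rational(1, 2)))) = Add(4, Mul(-1, Mul(Rational(1, 2), h))) = Add(4, Mul(Rational(-1, 2), h)))
Function('f')(Q, A) = Add(-3, Mul(A, Pow(Q, 2))) (Function('f')(Q, A) = Add(Mul(Pow(Q, 2), A), -3) = Add(Mul(A, Pow(Q, 2)), -3) = Add(-3, Mul(A, Pow(Q, 2))))
Mul(Mul(-29, Function('f')(-3, Function('W')(-5))), 38) = Mul(Mul(-29, Add(-3, Mul(Add(4, Mul(Rational(-1, 2), -5)), Pow(-3, 2)))), 38) = Mul(Mul(-29, Add(-3, Mul(Add(4, Rational(5, 2)), 9))), 38) = Mul(Mul(-29, Add(-3, Mul(Rational(13, 2), 9))), 38) = Mul(Mul(-29, Add(-3, Rational(117, 2))), 38) = Mul(Mul(-29, Rational(111, 2)), 38) = Mul(Rational(-3219, 2), 38) = -61161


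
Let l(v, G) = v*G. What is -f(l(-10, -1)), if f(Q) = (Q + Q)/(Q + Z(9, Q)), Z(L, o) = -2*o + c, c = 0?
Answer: 2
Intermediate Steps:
Z(L, o) = -2*o (Z(L, o) = -2*o + 0 = -2*o)
l(v, G) = G*v
f(Q) = -2 (f(Q) = (Q + Q)/(Q - 2*Q) = (2*Q)/((-Q)) = (2*Q)*(-1/Q) = -2)
-f(l(-10, -1)) = -1*(-2) = 2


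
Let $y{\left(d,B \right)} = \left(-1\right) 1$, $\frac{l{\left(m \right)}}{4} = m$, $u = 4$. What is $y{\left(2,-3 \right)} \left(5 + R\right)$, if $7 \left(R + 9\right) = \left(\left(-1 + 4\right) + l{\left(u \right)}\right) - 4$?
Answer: $\frac{13}{7} \approx 1.8571$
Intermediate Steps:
$l{\left(m \right)} = 4 m$
$y{\left(d,B \right)} = -1$
$R = - \frac{48}{7}$ ($R = -9 + \frac{\left(\left(-1 + 4\right) + 4 \cdot 4\right) - 4}{7} = -9 + \frac{\left(3 + 16\right) - 4}{7} = -9 + \frac{19 - 4}{7} = -9 + \frac{1}{7} \cdot 15 = -9 + \frac{15}{7} = - \frac{48}{7} \approx -6.8571$)
$y{\left(2,-3 \right)} \left(5 + R\right) = - (5 - \frac{48}{7}) = \left(-1\right) \left(- \frac{13}{7}\right) = \frac{13}{7}$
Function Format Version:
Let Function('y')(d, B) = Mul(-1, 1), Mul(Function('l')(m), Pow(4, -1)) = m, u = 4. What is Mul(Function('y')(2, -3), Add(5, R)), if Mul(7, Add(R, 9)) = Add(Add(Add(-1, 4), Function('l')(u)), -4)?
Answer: Rational(13, 7) ≈ 1.8571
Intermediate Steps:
Function('l')(m) = Mul(4, m)
Function('y')(d, B) = -1
R = Rational(-48, 7) (R = Add(-9, Mul(Rational(1, 7), Add(Add(Add(-1, 4), Mul(4, 4)), -4))) = Add(-9, Mul(Rational(1, 7), Add(Add(3, 16), -4))) = Add(-9, Mul(Rational(1, 7), Add(19, -4))) = Add(-9, Mul(Rational(1, 7), 15)) = Add(-9, Rational(15, 7)) = Rational(-48, 7) ≈ -6.8571)
Mul(Function('y')(2, -3), Add(5, R)) = Mul(-1, Add(5, Rational(-48, 7))) = Mul(-1, Rational(-13, 7)) = Rational(13, 7)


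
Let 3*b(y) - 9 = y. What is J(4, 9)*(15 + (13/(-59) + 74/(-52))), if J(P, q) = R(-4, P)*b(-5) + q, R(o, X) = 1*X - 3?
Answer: 635159/4602 ≈ 138.02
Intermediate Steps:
R(o, X) = -3 + X (R(o, X) = X - 3 = -3 + X)
b(y) = 3 + y/3
J(P, q) = -4 + q + 4*P/3 (J(P, q) = (-3 + P)*(3 + (1/3)*(-5)) + q = (-3 + P)*(3 - 5/3) + q = (-3 + P)*(4/3) + q = (-4 + 4*P/3) + q = -4 + q + 4*P/3)
J(4, 9)*(15 + (13/(-59) + 74/(-52))) = (-4 + 9 + (4/3)*4)*(15 + (13/(-59) + 74/(-52))) = (-4 + 9 + 16/3)*(15 + (13*(-1/59) + 74*(-1/52))) = 31*(15 + (-13/59 - 37/26))/3 = 31*(15 - 2521/1534)/3 = (31/3)*(20489/1534) = 635159/4602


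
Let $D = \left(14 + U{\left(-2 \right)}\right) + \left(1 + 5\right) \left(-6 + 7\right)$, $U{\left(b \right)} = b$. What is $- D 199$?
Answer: $-3582$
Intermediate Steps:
$D = 18$ ($D = \left(14 - 2\right) + \left(1 + 5\right) \left(-6 + 7\right) = 12 + 6 \cdot 1 = 12 + 6 = 18$)
$- D 199 = - 18 \cdot 199 = \left(-1\right) 3582 = -3582$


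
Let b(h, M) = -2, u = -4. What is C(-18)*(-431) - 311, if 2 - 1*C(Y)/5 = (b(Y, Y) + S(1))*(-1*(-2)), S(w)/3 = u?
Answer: -64961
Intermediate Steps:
S(w) = -12 (S(w) = 3*(-4) = -12)
C(Y) = 150 (C(Y) = 10 - 5*(-2 - 12)*(-1*(-2)) = 10 - (-70)*2 = 10 - 5*(-28) = 10 + 140 = 150)
C(-18)*(-431) - 311 = 150*(-431) - 311 = -64650 - 311 = -64961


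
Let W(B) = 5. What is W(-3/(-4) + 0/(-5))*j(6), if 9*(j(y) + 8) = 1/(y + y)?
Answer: -4315/108 ≈ -39.954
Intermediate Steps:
j(y) = -8 + 1/(18*y) (j(y) = -8 + 1/(9*(y + y)) = -8 + 1/(9*((2*y))) = -8 + (1/(2*y))/9 = -8 + 1/(18*y))
W(-3/(-4) + 0/(-5))*j(6) = 5*(-8 + (1/18)/6) = 5*(-8 + (1/18)*(1/6)) = 5*(-8 + 1/108) = 5*(-863/108) = -4315/108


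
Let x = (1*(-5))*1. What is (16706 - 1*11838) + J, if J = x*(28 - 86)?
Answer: 5158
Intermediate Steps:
x = -5 (x = -5*1 = -5)
J = 290 (J = -5*(28 - 86) = -5*(-58) = 290)
(16706 - 1*11838) + J = (16706 - 1*11838) + 290 = (16706 - 11838) + 290 = 4868 + 290 = 5158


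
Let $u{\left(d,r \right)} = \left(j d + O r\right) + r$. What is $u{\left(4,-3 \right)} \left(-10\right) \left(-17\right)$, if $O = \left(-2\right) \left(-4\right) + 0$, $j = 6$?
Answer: $-510$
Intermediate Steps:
$O = 8$ ($O = 8 + 0 = 8$)
$u{\left(d,r \right)} = 6 d + 9 r$ ($u{\left(d,r \right)} = \left(6 d + 8 r\right) + r = 6 d + 9 r$)
$u{\left(4,-3 \right)} \left(-10\right) \left(-17\right) = \left(6 \cdot 4 + 9 \left(-3\right)\right) \left(-10\right) \left(-17\right) = \left(24 - 27\right) \left(-10\right) \left(-17\right) = \left(-3\right) \left(-10\right) \left(-17\right) = 30 \left(-17\right) = -510$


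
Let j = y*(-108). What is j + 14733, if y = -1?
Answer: 14841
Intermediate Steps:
j = 108 (j = -1*(-108) = 108)
j + 14733 = 108 + 14733 = 14841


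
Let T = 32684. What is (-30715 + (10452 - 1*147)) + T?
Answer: 12274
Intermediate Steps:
(-30715 + (10452 - 1*147)) + T = (-30715 + (10452 - 1*147)) + 32684 = (-30715 + (10452 - 147)) + 32684 = (-30715 + 10305) + 32684 = -20410 + 32684 = 12274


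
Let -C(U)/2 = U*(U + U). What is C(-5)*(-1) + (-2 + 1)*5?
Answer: 95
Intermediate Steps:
C(U) = -4*U² (C(U) = -2*U*(U + U) = -2*U*2*U = -4*U²)
C(-5)*(-1) + (-2 + 1)*5 = -4*(-5)²*(-1) + (-2 + 1)*5 = -4*25*(-1) - 1*5 = -100*(-1) - 5 = 100 - 5 = 95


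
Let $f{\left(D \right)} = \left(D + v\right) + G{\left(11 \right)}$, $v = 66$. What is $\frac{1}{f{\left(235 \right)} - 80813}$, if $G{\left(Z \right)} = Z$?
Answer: $- \frac{1}{80501} \approx -1.2422 \cdot 10^{-5}$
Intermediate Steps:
$f{\left(D \right)} = 77 + D$ ($f{\left(D \right)} = \left(D + 66\right) + 11 = \left(66 + D\right) + 11 = 77 + D$)
$\frac{1}{f{\left(235 \right)} - 80813} = \frac{1}{\left(77 + 235\right) - 80813} = \frac{1}{312 - 80813} = \frac{1}{-80501} = - \frac{1}{80501}$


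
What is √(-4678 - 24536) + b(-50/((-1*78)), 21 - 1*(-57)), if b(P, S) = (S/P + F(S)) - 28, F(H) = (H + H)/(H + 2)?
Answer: 9563/100 + 3*I*√3246 ≈ 95.63 + 170.92*I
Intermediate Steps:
F(H) = 2*H/(2 + H) (F(H) = (2*H)/(2 + H) = 2*H/(2 + H))
b(P, S) = -28 + S/P + 2*S/(2 + S) (b(P, S) = (S/P + 2*S/(2 + S)) - 28 = -28 + S/P + 2*S/(2 + S))
√(-4678 - 24536) + b(-50/((-1*78)), 21 - 1*(-57)) = √(-4678 - 24536) + (-28 + (21 - 1*(-57))/((-50/((-1*78)))) + 2*(21 - 1*(-57))/(2 + (21 - 1*(-57)))) = √(-29214) + (-28 + (21 + 57)/((-50/(-78))) + 2*(21 + 57)/(2 + (21 + 57))) = 3*I*√3246 + (-28 + 78/((-50*(-1/78))) + 2*78/(2 + 78)) = 3*I*√3246 + (-28 + 78/(25/39) + 2*78/80) = 3*I*√3246 + (-28 + 78*(39/25) + 2*78*(1/80)) = 3*I*√3246 + (-28 + 3042/25 + 39/20) = 3*I*√3246 + 9563/100 = 9563/100 + 3*I*√3246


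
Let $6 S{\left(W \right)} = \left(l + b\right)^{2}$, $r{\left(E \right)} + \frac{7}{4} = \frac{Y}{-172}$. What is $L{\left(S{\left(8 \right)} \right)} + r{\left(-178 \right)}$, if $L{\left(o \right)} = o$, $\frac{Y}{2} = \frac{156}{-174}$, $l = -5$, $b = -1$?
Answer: $\frac{21251}{4988} \approx 4.2604$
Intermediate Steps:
$Y = - \frac{52}{29}$ ($Y = 2 \frac{156}{-174} = 2 \cdot 156 \left(- \frac{1}{174}\right) = 2 \left(- \frac{26}{29}\right) = - \frac{52}{29} \approx -1.7931$)
$r{\left(E \right)} = - \frac{8677}{4988}$ ($r{\left(E \right)} = - \frac{7}{4} - \frac{52}{29 \left(-172\right)} = - \frac{7}{4} - - \frac{13}{1247} = - \frac{7}{4} + \frac{13}{1247} = - \frac{8677}{4988}$)
$S{\left(W \right)} = 6$ ($S{\left(W \right)} = \frac{\left(-5 - 1\right)^{2}}{6} = \frac{\left(-6\right)^{2}}{6} = \frac{1}{6} \cdot 36 = 6$)
$L{\left(S{\left(8 \right)} \right)} + r{\left(-178 \right)} = 6 - \frac{8677}{4988} = \frac{21251}{4988}$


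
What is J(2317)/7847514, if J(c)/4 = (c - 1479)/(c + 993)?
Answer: 838/6493817835 ≈ 1.2905e-7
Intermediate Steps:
J(c) = 4*(-1479 + c)/(993 + c) (J(c) = 4*((c - 1479)/(c + 993)) = 4*((-1479 + c)/(993 + c)) = 4*(-1479 + c)/(993 + c))
J(2317)/7847514 = (4*(-1479 + 2317)/(993 + 2317))/7847514 = (4*838/3310)*(1/7847514) = (4*(1/3310)*838)*(1/7847514) = (1676/1655)*(1/7847514) = 838/6493817835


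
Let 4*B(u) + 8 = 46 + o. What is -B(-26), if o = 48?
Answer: -43/2 ≈ -21.500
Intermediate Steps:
B(u) = 43/2 (B(u) = -2 + (46 + 48)/4 = -2 + (¼)*94 = -2 + 47/2 = 43/2)
-B(-26) = -1*43/2 = -43/2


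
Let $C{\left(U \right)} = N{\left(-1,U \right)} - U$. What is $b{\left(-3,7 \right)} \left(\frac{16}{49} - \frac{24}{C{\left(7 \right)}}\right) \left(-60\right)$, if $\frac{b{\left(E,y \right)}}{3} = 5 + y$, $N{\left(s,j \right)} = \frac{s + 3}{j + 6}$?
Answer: $- \frac{36097920}{4361} \approx -8277.4$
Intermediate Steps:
$N{\left(s,j \right)} = \frac{3 + s}{6 + j}$
$C{\left(U \right)} = - U + \frac{2}{6 + U}$ ($C{\left(U \right)} = \frac{3 - 1}{6 + U} - U = \frac{1}{6 + U} 2 - U = \frac{2}{6 + U} - U = - U + \frac{2}{6 + U}$)
$b{\left(E,y \right)} = 15 + 3 y$ ($b{\left(E,y \right)} = 3 \left(5 + y\right) = 15 + 3 y$)
$b{\left(-3,7 \right)} \left(\frac{16}{49} - \frac{24}{C{\left(7 \right)}}\right) \left(-60\right) = \left(15 + 3 \cdot 7\right) \left(\frac{16}{49} - \frac{24}{\frac{1}{6 + 7} \left(2 - 7 \left(6 + 7\right)\right)}\right) \left(-60\right) = \left(15 + 21\right) \left(16 \cdot \frac{1}{49} - \frac{24}{\frac{1}{13} \left(2 - 7 \cdot 13\right)}\right) \left(-60\right) = 36 \left(\frac{16}{49} - \frac{24}{\frac{1}{13} \left(2 - 91\right)}\right) \left(-60\right) = 36 \left(\frac{16}{49} - \frac{24}{\frac{1}{13} \left(-89\right)}\right) \left(-60\right) = 36 \left(\frac{16}{49} - \frac{24}{- \frac{89}{13}}\right) \left(-60\right) = 36 \left(\frac{16}{49} - - \frac{312}{89}\right) \left(-60\right) = 36 \left(\frac{16}{49} + \frac{312}{89}\right) \left(-60\right) = 36 \cdot \frac{16712}{4361} \left(-60\right) = \frac{601632}{4361} \left(-60\right) = - \frac{36097920}{4361}$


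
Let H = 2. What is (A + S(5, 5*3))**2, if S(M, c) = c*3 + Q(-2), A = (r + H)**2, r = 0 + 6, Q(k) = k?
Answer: 11449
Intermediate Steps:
r = 6
A = 64 (A = (6 + 2)**2 = 8**2 = 64)
S(M, c) = -2 + 3*c (S(M, c) = c*3 - 2 = 3*c - 2 = -2 + 3*c)
(A + S(5, 5*3))**2 = (64 + (-2 + 3*(5*3)))**2 = (64 + (-2 + 3*15))**2 = (64 + (-2 + 45))**2 = (64 + 43)**2 = 107**2 = 11449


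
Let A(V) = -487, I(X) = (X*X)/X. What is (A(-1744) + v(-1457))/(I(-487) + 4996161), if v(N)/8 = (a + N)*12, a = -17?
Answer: -141991/4995674 ≈ -0.028423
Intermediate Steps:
I(X) = X (I(X) = X²/X = X)
v(N) = -1632 + 96*N (v(N) = 8*((-17 + N)*12) = 8*(-204 + 12*N) = -1632 + 96*N)
(A(-1744) + v(-1457))/(I(-487) + 4996161) = (-487 + (-1632 + 96*(-1457)))/(-487 + 4996161) = (-487 + (-1632 - 139872))/4995674 = (-487 - 141504)*(1/4995674) = -141991*1/4995674 = -141991/4995674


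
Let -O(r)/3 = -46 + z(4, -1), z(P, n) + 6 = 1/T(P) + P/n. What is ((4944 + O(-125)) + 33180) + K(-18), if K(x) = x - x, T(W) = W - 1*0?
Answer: 153165/4 ≈ 38291.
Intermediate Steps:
T(W) = W (T(W) = W + 0 = W)
K(x) = 0
z(P, n) = -6 + 1/P + P/n (z(P, n) = -6 + (1/P + P/n) = -6 + 1/P + P/n)
O(r) = 669/4 (O(r) = -3*(-46 + (-6 + 1/4 + 4/(-1))) = -3*(-46 + (-6 + 1/4 + 4*(-1))) = -3*(-46 + (-6 + 1/4 - 4)) = -3*(-46 - 39/4) = -3*(-223/4) = 669/4)
((4944 + O(-125)) + 33180) + K(-18) = ((4944 + 669/4) + 33180) + 0 = (20445/4 + 33180) + 0 = 153165/4 + 0 = 153165/4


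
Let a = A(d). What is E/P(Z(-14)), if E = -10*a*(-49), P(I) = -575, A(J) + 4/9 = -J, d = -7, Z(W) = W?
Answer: -5782/1035 ≈ -5.5865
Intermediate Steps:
A(J) = -4/9 - J
a = 59/9 (a = -4/9 - 1*(-7) = -4/9 + 7 = 59/9 ≈ 6.5556)
E = 28910/9 (E = -10*59/9*(-49) = -590/9*(-49) = 28910/9 ≈ 3212.2)
E/P(Z(-14)) = (28910/9)/(-575) = (28910/9)*(-1/575) = -5782/1035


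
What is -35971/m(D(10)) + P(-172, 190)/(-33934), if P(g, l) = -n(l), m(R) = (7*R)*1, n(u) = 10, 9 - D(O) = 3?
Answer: -610319747/712614 ≈ -856.45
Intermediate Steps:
D(O) = 6 (D(O) = 9 - 1*3 = 9 - 3 = 6)
m(R) = 7*R
P(g, l) = -10 (P(g, l) = -1*10 = -10)
-35971/m(D(10)) + P(-172, 190)/(-33934) = -35971/(7*6) - 10/(-33934) = -35971/42 - 10*(-1/33934) = -35971*1/42 + 5/16967 = -35971/42 + 5/16967 = -610319747/712614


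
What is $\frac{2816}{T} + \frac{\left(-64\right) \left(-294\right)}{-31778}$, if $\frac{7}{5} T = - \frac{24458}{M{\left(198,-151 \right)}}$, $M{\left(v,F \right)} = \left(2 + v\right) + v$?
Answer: $- \frac{8986120256}{138790415} \approx -64.746$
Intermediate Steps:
$M{\left(v,F \right)} = 2 + 2 v$
$T = - \frac{8735}{199}$ ($T = \frac{5 \left(- \frac{24458}{2 + 2 \cdot 198}\right)}{7} = \frac{5 \left(- \frac{24458}{2 + 396}\right)}{7} = \frac{5 \left(- \frac{24458}{398}\right)}{7} = \frac{5 \left(\left(-24458\right) \frac{1}{398}\right)}{7} = \frac{5}{7} \left(- \frac{12229}{199}\right) = - \frac{8735}{199} \approx -43.894$)
$\frac{2816}{T} + \frac{\left(-64\right) \left(-294\right)}{-31778} = \frac{2816}{- \frac{8735}{199}} + \frac{\left(-64\right) \left(-294\right)}{-31778} = 2816 \left(- \frac{199}{8735}\right) + 18816 \left(- \frac{1}{31778}\right) = - \frac{560384}{8735} - \frac{9408}{15889} = - \frac{8986120256}{138790415}$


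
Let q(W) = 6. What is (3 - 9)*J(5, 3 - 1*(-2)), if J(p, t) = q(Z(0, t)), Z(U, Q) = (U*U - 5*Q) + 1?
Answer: -36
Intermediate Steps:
Z(U, Q) = 1 + U² - 5*Q (Z(U, Q) = (U² - 5*Q) + 1 = 1 + U² - 5*Q)
J(p, t) = 6
(3 - 9)*J(5, 3 - 1*(-2)) = (3 - 9)*6 = -6*6 = -36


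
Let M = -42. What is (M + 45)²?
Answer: 9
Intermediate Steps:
(M + 45)² = (-42 + 45)² = 3² = 9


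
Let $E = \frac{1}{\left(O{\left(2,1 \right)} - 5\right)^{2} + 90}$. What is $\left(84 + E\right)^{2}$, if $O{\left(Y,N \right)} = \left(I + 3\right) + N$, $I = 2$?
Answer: $\frac{58446025}{8281} \approx 7057.8$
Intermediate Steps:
$O{\left(Y,N \right)} = 5 + N$ ($O{\left(Y,N \right)} = \left(2 + 3\right) + N = 5 + N$)
$E = \frac{1}{91}$ ($E = \frac{1}{\left(\left(5 + 1\right) - 5\right)^{2} + 90} = \frac{1}{\left(6 - 5\right)^{2} + 90} = \frac{1}{1^{2} + 90} = \frac{1}{1 + 90} = \frac{1}{91} \approx 0.010989$)
$\left(84 + E\right)^{2} = \left(84 + \frac{1}{91}\right)^{2} = \left(\frac{7645}{91}\right)^{2} = \frac{58446025}{8281}$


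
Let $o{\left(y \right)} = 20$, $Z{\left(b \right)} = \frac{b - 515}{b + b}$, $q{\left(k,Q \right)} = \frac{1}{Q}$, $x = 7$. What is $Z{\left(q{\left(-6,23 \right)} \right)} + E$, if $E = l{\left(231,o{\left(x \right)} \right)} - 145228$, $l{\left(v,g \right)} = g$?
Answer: $-151130$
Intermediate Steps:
$Z{\left(b \right)} = \frac{-515 + b}{2 b}$
$E = -145208$ ($E = 20 - 145228 = -145208$)
$Z{\left(q{\left(-6,23 \right)} \right)} + E = \frac{-515 + \frac{1}{23}}{2 \cdot \frac{1}{23}} - 145208 = \frac{\frac{1}{\frac{1}{23}} \left(-515 + \frac{1}{23}\right)}{2} - 145208 = \frac{1}{2} \cdot 23 \left(- \frac{11844}{23}\right) - 145208 = -5922 - 145208 = -151130$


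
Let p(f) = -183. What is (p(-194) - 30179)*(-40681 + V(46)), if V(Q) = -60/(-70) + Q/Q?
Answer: 8645700948/7 ≈ 1.2351e+9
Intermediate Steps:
V(Q) = 13/7 (V(Q) = -60*(-1/70) + 1 = 6/7 + 1 = 13/7)
(p(-194) - 30179)*(-40681 + V(46)) = (-183 - 30179)*(-40681 + 13/7) = -30362*(-284754/7) = 8645700948/7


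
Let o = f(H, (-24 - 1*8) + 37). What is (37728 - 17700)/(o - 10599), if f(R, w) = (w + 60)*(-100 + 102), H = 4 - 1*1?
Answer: -20028/10469 ≈ -1.9131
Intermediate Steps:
H = 3 (H = 4 - 1 = 3)
f(R, w) = 120 + 2*w (f(R, w) = (60 + w)*2 = 120 + 2*w)
o = 130 (o = 120 + 2*((-24 - 1*8) + 37) = 120 + 2*((-24 - 8) + 37) = 120 + 2*(-32 + 37) = 120 + 2*5 = 120 + 10 = 130)
(37728 - 17700)/(o - 10599) = (37728 - 17700)/(130 - 10599) = 20028/(-10469) = 20028*(-1/10469) = -20028/10469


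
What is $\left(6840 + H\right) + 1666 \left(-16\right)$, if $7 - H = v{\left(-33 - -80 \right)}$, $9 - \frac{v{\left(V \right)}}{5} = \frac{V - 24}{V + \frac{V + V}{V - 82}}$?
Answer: $- \frac{30789529}{1551} \approx -19851.0$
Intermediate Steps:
$v{\left(V \right)} = 45 - \frac{5 \left(-24 + V\right)}{V + \frac{2 V}{-82 + V}}$ ($v{\left(V \right)} = 45 - 5 \frac{V - 24}{V + \frac{V + V}{V - 82}} = 45 - 5 \frac{-24 + V}{V + \frac{2 V}{-82 + V}} = 45 - \frac{5 \left(-24 + V\right)}{V + \frac{2 V}{-82 + V}}$)
$H = - \frac{54913}{1551}$ ($H = 7 - \frac{10 \left(-984 - 307 \left(-33 - -80\right) + 4 \left(-33 - -80\right)^{2}\right)}{\left(-33 - -80\right) \left(-80 - -47\right)} = 7 - \frac{10 \left(-984 - 307 \left(-33 + 80\right) + 4 \left(-33 + 80\right)^{2}\right)}{\left(-33 + 80\right) \left(-80 + \left(-33 + 80\right)\right)} = 7 - \frac{10 \left(-984 - 14429 + 4 \cdot 47^{2}\right)}{47 \left(-80 + 47\right)} = 7 - 10 \cdot \frac{1}{47} \frac{1}{-33} \left(-984 - 14429 + 4 \cdot 2209\right) = 7 - 10 \cdot \frac{1}{47} \left(- \frac{1}{33}\right) \left(-984 - 14429 + 8836\right) = 7 - 10 \cdot \frac{1}{47} \left(- \frac{1}{33}\right) \left(-6577\right) = 7 - \frac{65770}{1551} = - \frac{54913}{1551} \approx -35.405$)
$\left(6840 + H\right) + 1666 \left(-16\right) = \left(6840 - \frac{54913}{1551}\right) + 1666 \left(-16\right) = \frac{10553927}{1551} - 26656 = - \frac{30789529}{1551}$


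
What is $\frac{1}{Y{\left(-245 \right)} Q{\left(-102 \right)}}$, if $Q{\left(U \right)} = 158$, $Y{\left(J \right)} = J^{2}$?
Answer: $\frac{1}{9483950} \approx 1.0544 \cdot 10^{-7}$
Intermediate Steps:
$\frac{1}{Y{\left(-245 \right)} Q{\left(-102 \right)}} = \frac{1}{\left(-245\right)^{2} \cdot 158} = \frac{1}{60025} \cdot \frac{1}{158} = \frac{1}{9483950}$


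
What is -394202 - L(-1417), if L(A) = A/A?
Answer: -394203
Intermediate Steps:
L(A) = 1
-394202 - L(-1417) = -394202 - 1*1 = -394202 - 1 = -394203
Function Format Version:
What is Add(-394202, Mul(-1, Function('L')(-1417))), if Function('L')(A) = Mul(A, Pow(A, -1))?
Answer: -394203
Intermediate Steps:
Function('L')(A) = 1
Add(-394202, Mul(-1, Function('L')(-1417))) = Add(-394202, Mul(-1, 1)) = Add(-394202, -1) = -394203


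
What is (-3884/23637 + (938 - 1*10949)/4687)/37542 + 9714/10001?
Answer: 40399446649353257/41595671656230498 ≈ 0.97124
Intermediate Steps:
(-3884/23637 + (938 - 1*10949)/4687)/37542 + 9714/10001 = (-3884*1/23637 + (938 - 10949)*(1/4687))*(1/37542) + 9714*(1/10001) = (-3884/23637 - 10011*1/4687)*(1/37542) + 9714/10001 = (-3884/23637 - 10011/4687)*(1/37542) + 9714/10001 = -254834315/110786619*1/37542 + 9714/10001 = -254834315/4159151250498 + 9714/10001 = 40399446649353257/41595671656230498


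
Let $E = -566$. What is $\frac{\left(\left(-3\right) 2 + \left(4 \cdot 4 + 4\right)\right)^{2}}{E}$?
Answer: $- \frac{98}{283} \approx -0.34629$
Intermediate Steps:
$\frac{\left(\left(-3\right) 2 + \left(4 \cdot 4 + 4\right)\right)^{2}}{E} = \frac{\left(\left(-3\right) 2 + \left(4 \cdot 4 + 4\right)\right)^{2}}{-566} = \left(-6 + \left(16 + 4\right)\right)^{2} \left(- \frac{1}{566}\right) = \left(-6 + 20\right)^{2} \left(- \frac{1}{566}\right) = 14^{2} \left(- \frac{1}{566}\right) = 196 \left(- \frac{1}{566}\right) = - \frac{98}{283}$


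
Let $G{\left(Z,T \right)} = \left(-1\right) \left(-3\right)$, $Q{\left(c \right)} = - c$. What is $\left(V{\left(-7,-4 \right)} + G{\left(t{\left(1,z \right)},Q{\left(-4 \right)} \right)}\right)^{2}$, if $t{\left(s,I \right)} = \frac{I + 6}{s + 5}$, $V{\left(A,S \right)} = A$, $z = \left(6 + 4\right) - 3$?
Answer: $16$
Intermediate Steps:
$z = 7$ ($z = 10 - 3 = 7$)
$t{\left(s,I \right)} = \frac{6 + I}{5 + s}$
$G{\left(Z,T \right)} = 3$
$\left(V{\left(-7,-4 \right)} + G{\left(t{\left(1,z \right)},Q{\left(-4 \right)} \right)}\right)^{2} = \left(-7 + 3\right)^{2} = \left(-4\right)^{2} = 16$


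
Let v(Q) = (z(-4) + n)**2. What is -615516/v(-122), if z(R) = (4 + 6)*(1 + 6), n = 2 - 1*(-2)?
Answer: -153879/1369 ≈ -112.40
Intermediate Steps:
n = 4 (n = 2 + 2 = 4)
z(R) = 70 (z(R) = 10*7 = 70)
v(Q) = 5476 (v(Q) = (70 + 4)**2 = 74**2 = 5476)
-615516/v(-122) = -615516/5476 = -615516*1/5476 = -153879/1369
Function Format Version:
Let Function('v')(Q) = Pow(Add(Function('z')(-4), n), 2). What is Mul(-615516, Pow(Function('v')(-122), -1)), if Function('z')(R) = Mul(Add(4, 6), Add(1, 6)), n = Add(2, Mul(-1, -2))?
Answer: Rational(-153879, 1369) ≈ -112.40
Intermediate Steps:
n = 4 (n = Add(2, 2) = 4)
Function('z')(R) = 70 (Function('z')(R) = Mul(10, 7) = 70)
Function('v')(Q) = 5476 (Function('v')(Q) = Pow(Add(70, 4), 2) = Pow(74, 2) = 5476)
Mul(-615516, Pow(Function('v')(-122), -1)) = Mul(-615516, Pow(5476, -1)) = Mul(-615516, Rational(1, 5476)) = Rational(-153879, 1369)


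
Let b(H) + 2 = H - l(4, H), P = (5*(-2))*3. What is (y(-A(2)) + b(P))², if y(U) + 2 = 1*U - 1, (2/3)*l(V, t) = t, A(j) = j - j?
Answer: 100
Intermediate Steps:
A(j) = 0
l(V, t) = 3*t/2
y(U) = -3 + U (y(U) = -2 + (1*U - 1) = -2 + (U - 1) = -2 + (-1 + U) = -3 + U)
P = -30 (P = -10*3 = -30)
b(H) = -2 - H/2 (b(H) = -2 + (H - 3*H/2) = -2 - H/2)
(y(-A(2)) + b(P))² = ((-3 - 1*0) + (-2 - ½*(-30)))² = ((-3 + 0) + (-2 + 15))² = (-3 + 13)² = 10² = 100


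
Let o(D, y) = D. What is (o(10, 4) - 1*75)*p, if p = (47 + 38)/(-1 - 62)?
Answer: 5525/63 ≈ 87.698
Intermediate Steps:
p = -85/63 (p = 85/(-63) = 85*(-1/63) = -85/63 ≈ -1.3492)
(o(10, 4) - 1*75)*p = (10 - 1*75)*(-85/63) = (10 - 75)*(-85/63) = -65*(-85/63) = 5525/63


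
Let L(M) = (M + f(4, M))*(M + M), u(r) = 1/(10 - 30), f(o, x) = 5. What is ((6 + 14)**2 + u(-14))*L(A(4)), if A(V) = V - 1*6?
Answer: -23997/5 ≈ -4799.4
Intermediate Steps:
A(V) = -6 + V (A(V) = V - 6 = -6 + V)
u(r) = -1/20 (u(r) = 1/(-20) = -1/20)
L(M) = 2*M*(5 + M) (L(M) = (M + 5)*(M + M) = (5 + M)*(2*M) = 2*M*(5 + M))
((6 + 14)**2 + u(-14))*L(A(4)) = ((6 + 14)**2 - 1/20)*(2*(-6 + 4)*(5 + (-6 + 4))) = (20**2 - 1/20)*(2*(-2)*(5 - 2)) = (400 - 1/20)*(2*(-2)*3) = (7999/20)*(-12) = -23997/5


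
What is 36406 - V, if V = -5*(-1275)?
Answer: 30031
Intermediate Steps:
V = 6375
36406 - V = 36406 - 1*6375 = 36406 - 6375 = 30031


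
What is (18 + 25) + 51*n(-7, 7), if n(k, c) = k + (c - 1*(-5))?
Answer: 298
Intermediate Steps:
n(k, c) = 5 + c + k (n(k, c) = k + (c + 5) = k + (5 + c) = 5 + c + k)
(18 + 25) + 51*n(-7, 7) = (18 + 25) + 51*(5 + 7 - 7) = 43 + 51*5 = 43 + 255 = 298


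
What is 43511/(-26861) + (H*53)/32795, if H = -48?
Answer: -1495277629/880906495 ≈ -1.6974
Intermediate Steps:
43511/(-26861) + (H*53)/32795 = 43511/(-26861) - 48*53/32795 = 43511*(-1/26861) - 2544*1/32795 = -43511/26861 - 2544/32795 = -1495277629/880906495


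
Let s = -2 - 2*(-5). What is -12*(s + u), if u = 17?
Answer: -300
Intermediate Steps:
s = 8 (s = -2 + 10 = 8)
-12*(s + u) = -12*(8 + 17) = -12*25 = -300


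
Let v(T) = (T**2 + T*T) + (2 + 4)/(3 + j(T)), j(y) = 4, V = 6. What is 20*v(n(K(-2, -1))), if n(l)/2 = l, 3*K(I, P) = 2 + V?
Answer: 72760/63 ≈ 1154.9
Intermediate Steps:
K(I, P) = 8/3 (K(I, P) = (2 + 6)/3 = (1/3)*8 = 8/3)
n(l) = 2*l
v(T) = 6/7 + 2*T**2 (v(T) = (T**2 + T*T) + (2 + 4)/(3 + 4) = (T**2 + T**2) + 6/7 = 2*T**2 + 6*(1/7) = 2*T**2 + 6/7 = 6/7 + 2*T**2)
20*v(n(K(-2, -1))) = 20*(6/7 + 2*(2*(8/3))**2) = 20*(6/7 + 2*(16/3)**2) = 20*(6/7 + 2*(256/9)) = 20*(6/7 + 512/9) = 20*(3638/63) = 72760/63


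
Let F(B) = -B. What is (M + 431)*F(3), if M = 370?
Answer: -2403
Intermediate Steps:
(M + 431)*F(3) = (370 + 431)*(-1*3) = 801*(-3) = -2403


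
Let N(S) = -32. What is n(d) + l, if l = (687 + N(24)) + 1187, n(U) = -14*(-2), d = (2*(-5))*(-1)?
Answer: 1870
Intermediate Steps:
d = 10 (d = -10*(-1) = 10)
n(U) = 28
l = 1842 (l = (687 - 32) + 1187 = 655 + 1187 = 1842)
n(d) + l = 28 + 1842 = 1870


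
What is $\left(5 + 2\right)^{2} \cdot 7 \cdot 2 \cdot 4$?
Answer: $2744$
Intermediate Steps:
$\left(5 + 2\right)^{2} \cdot 7 \cdot 2 \cdot 4 = 7^{2} \cdot 14 \cdot 4 = 49 \cdot 56 = 2744$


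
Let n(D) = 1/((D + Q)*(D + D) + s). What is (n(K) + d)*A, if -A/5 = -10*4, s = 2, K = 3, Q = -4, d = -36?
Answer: -7250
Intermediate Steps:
n(D) = 1/(2 + 2*D*(-4 + D)) (n(D) = 1/((D - 4)*(D + D) + 2) = 1/((-4 + D)*(2*D) + 2) = 1/(2*D*(-4 + D) + 2) = 1/(2 + 2*D*(-4 + D)))
A = 200 (A = -(-50)*4 = -5*(-40) = 200)
(n(K) + d)*A = (1/(2*(1 + 3² - 4*3)) - 36)*200 = (1/(2*(1 + 9 - 12)) - 36)*200 = ((½)/(-2) - 36)*200 = ((½)*(-½) - 36)*200 = (-¼ - 36)*200 = -145/4*200 = -7250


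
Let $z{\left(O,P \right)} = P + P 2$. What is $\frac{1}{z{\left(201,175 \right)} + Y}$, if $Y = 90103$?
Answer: $\frac{1}{90628} \approx 1.1034 \cdot 10^{-5}$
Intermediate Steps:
$z{\left(O,P \right)} = 3 P$ ($z{\left(O,P \right)} = P + 2 P = 3 P$)
$\frac{1}{z{\left(201,175 \right)} + Y} = \frac{1}{3 \cdot 175 + 90103} = \frac{1}{525 + 90103} = \frac{1}{90628}$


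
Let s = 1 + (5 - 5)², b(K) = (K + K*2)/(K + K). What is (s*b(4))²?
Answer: 9/4 ≈ 2.2500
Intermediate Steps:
b(K) = 3/2 (b(K) = (K + 2*K)/((2*K)) = (3*K)*(1/(2*K)) = 3/2)
s = 1 (s = 1 + 0² = 1 + 0 = 1)
(s*b(4))² = (1*(3/2))² = (3/2)² = 9/4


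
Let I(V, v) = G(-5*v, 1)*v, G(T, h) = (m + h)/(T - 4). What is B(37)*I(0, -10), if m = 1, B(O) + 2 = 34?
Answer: -320/23 ≈ -13.913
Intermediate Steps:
B(O) = 32 (B(O) = -2 + 34 = 32)
G(T, h) = (1 + h)/(-4 + T) (G(T, h) = (1 + h)/(T - 4) = (1 + h)/(-4 + T))
I(V, v) = 2*v/(-4 - 5*v) (I(V, v) = ((1 + 1)/(-4 - 5*v))*v = (2/(-4 - 5*v))*v = 2*v/(-4 - 5*v))
B(37)*I(0, -10) = 32*(-2*(-10)/(4 + 5*(-10))) = 32*(-2*(-10)/(4 - 50)) = 32*(-2*(-10)/(-46)) = 32*(-2*(-10)*(-1/46)) = 32*(-10/23) = -320/23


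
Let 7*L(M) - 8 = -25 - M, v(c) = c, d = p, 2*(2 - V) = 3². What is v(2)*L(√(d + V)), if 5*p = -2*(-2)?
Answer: -34/7 - I*√170/35 ≈ -4.8571 - 0.37253*I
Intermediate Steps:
V = -5/2 (V = 2 - ½*3² = 2 - ½*9 = 2 - 9/2 = -5/2 ≈ -2.5000)
p = ⅘ (p = (-2*(-2))/5 = (⅕)*4 = ⅘ ≈ 0.80000)
d = ⅘ ≈ 0.80000
L(M) = -17/7 - M/7 (L(M) = 8/7 + (-25 - M)/7 = 8/7 + (-25/7 - M/7) = -17/7 - M/7)
v(2)*L(√(d + V)) = 2*(-17/7 - √(⅘ - 5/2)/7) = 2*(-17/7 - I*√170/70) = -34/7 - I*√170/35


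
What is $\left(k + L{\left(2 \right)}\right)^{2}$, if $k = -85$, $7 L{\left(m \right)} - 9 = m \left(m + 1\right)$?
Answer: $\frac{336400}{49} \approx 6865.3$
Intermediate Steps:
$L{\left(m \right)} = \frac{9}{7} + \frac{m \left(1 + m\right)}{7}$ ($L{\left(m \right)} = \frac{9}{7} + \frac{m \left(m + 1\right)}{7} = \frac{9}{7} + \frac{m \left(1 + m\right)}{7}$)
$\left(k + L{\left(2 \right)}\right)^{2} = \left(-85 + \left(\frac{9}{7} + \frac{1}{7} \cdot 2 + \frac{2^{2}}{7}\right)\right)^{2} = \left(-85 + \left(\frac{9}{7} + \frac{2}{7} + \frac{1}{7} \cdot 4\right)\right)^{2} = \left(-85 + \left(\frac{9}{7} + \frac{2}{7} + \frac{4}{7}\right)\right)^{2} = \left(-85 + \frac{15}{7}\right)^{2} = \left(- \frac{580}{7}\right)^{2} = \frac{336400}{49}$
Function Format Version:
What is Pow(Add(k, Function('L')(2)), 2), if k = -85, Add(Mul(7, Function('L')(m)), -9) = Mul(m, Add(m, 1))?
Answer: Rational(336400, 49) ≈ 6865.3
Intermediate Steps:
Function('L')(m) = Add(Rational(9, 7), Mul(Rational(1, 7), m, Add(1, m))) (Function('L')(m) = Add(Rational(9, 7), Mul(Rational(1, 7), Mul(m, Add(m, 1)))) = Add(Rational(9, 7), Mul(Rational(1, 7), Mul(m, Add(1, m)))) = Add(Rational(9, 7), Mul(Rational(1, 7), m, Add(1, m))))
Pow(Add(k, Function('L')(2)), 2) = Pow(Add(-85, Add(Rational(9, 7), Mul(Rational(1, 7), 2), Mul(Rational(1, 7), Pow(2, 2)))), 2) = Pow(Add(-85, Add(Rational(9, 7), Rational(2, 7), Mul(Rational(1, 7), 4))), 2) = Pow(Add(-85, Add(Rational(9, 7), Rational(2, 7), Rational(4, 7))), 2) = Pow(Add(-85, Rational(15, 7)), 2) = Pow(Rational(-580, 7), 2) = Rational(336400, 49)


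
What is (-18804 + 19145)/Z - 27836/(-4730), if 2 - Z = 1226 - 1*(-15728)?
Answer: 235131471/40091480 ≈ 5.8649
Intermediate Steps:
Z = -16952 (Z = 2 - (1226 - 1*(-15728)) = 2 - (1226 + 15728) = 2 - 1*16954 = 2 - 16954 = -16952)
(-18804 + 19145)/Z - 27836/(-4730) = (-18804 + 19145)/(-16952) - 27836/(-4730) = 341*(-1/16952) - 27836*(-1/4730) = -341/16952 + 13918/2365 = 235131471/40091480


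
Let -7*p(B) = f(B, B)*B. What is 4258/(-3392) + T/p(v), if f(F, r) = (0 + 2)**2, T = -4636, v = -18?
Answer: -6898985/15264 ≈ -451.98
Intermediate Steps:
f(F, r) = 4 (f(F, r) = 2**2 = 4)
p(B) = -4*B/7
4258/(-3392) + T/p(v) = 4258/(-3392) - 4636/((-4/7*(-18))) = 4258*(-1/3392) - 4636/72/7 = -2129/1696 - 4636*7/72 = -2129/1696 - 8113/18 = -6898985/15264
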